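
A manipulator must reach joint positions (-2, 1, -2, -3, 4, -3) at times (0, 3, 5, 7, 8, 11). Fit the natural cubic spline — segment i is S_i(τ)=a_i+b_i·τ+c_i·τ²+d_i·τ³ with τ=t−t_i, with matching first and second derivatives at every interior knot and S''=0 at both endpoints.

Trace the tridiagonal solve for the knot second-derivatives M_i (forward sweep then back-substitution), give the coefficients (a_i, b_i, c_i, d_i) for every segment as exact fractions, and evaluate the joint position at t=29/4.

  seg 0: a=-2 b=2641/1626 c=0 d=-1015/14634
  seg 1: a=1 b=-202/813 c=-1015/1626 d=-5/6504
  seg 2: a=-2 b=-1493/542 c=-2045/3252 d=5711/6504
  seg 3: a=-3 b=4282/813 c=3772/813 d=-2363/813
  seg 4: a=4 b=1579/271 c=-3317/813 d=3317/7317
S(29/4) = -24953/17344

Δ: Δ0=1, Δ1=-3/2, Δ2=-1/2, Δ3=7, Δ4=-7/3
row 1: diag=10, rhs=-15; c'=1/5, d'=-3/2
row 2: denom=8−2·1/5=38/5; d'=(6−2·-3/2)/(38/5)=45/38
row 3: denom=6−2·5/19=104/19; d'=(45−2·45/38)/(104/19)=405/52
row 4: denom=8−1·19/104=813/104; d'=(-56−1·405/52)/(813/104)=-6634/813
back: M4=-6634/813
back: M3=405/52−19/104·-6634/813=7544/813
back: M2=45/38−5/19·7544/813=-2045/1626
back: M1=-3/2−1/5·-2045/1626=-1015/813
M: M0=0, M1=-1015/813, M2=-2045/1626, M3=7544/813, M4=-6634/813, M5=0
seg 0: a=-2, c=M0/2=0, d=(M1−M0)/(6·3)=-1015/14634, b=Δ0−h0·(2M0+M1)/6=2641/1626
seg 1: a=1, c=M1/2=-1015/1626, d=(M2−M1)/(6·2)=-5/6504, b=Δ1−h1·(2M1+M2)/6=-202/813
seg 2: a=-2, c=M2/2=-2045/3252, d=(M3−M2)/(6·2)=5711/6504, b=Δ2−h2·(2M2+M3)/6=-1493/542
seg 3: a=-3, c=M3/2=3772/813, d=(M4−M3)/(6·1)=-2363/813, b=Δ3−h3·(2M3+M4)/6=4282/813
seg 4: a=4, c=M4/2=-3317/813, d=(M5−M4)/(6·3)=3317/7317, b=Δ4−h4·(2M4+M5)/6=1579/271
t_q=29/4 → seg 3, τ=1/4; S=-3+4282/813·τ+3772/813·τ²+-2363/813·τ³=-24953/17344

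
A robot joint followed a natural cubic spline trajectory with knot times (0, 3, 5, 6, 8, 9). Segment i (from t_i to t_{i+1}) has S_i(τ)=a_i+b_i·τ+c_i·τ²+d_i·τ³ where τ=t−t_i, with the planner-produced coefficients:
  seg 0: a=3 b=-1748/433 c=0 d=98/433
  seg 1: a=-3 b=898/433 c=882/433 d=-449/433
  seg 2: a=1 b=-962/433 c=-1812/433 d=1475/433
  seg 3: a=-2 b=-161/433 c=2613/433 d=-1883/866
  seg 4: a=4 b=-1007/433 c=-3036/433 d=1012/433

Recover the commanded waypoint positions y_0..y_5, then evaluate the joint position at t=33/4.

y_0 = S_0(0) = a_0 = 3
y_1 = S_1(0) = a_1 = -3
y_2 = S_2(0) = a_2 = 1
y_3 = S_3(0) = a_3 = -2
y_4 = S_4(0) = a_4 = 4
y_5 = S_4(1) = -3
t_q=33/4 is in segment 4 (τ=1/4); S_4(τ)=20901/6928

y_0=3 y_1=-3 y_2=1 y_3=-2 y_4=4 y_5=-3
S(33/4) = 20901/6928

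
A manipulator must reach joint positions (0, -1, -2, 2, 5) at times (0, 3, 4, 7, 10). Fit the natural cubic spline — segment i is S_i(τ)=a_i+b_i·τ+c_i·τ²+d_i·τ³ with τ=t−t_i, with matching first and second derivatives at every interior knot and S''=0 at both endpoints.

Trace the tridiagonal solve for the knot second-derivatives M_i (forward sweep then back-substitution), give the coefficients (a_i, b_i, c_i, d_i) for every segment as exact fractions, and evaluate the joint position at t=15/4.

  seg 0: a=0 b=11/228 c=0 d=-29/684
  seg 1: a=-1 b=-125/114 c=-29/76 d=109/228
  seg 2: a=-2 b=-97/228 c=20/19 d=-319/2052
  seg 3: a=2 b=193/114 c=-79/228 d=79/2052
S(15/4) = -8927/4864

Δ: Δ0=-1/3, Δ1=-1, Δ2=4/3, Δ3=1
row 1: diag=8, rhs=-4; c'=1/8, d'=-1/2
row 2: denom=8−1·1/8=63/8; d'=(14−1·-1/2)/(63/8)=116/63
row 3: denom=12−3·8/21=76/7; d'=(-2−3·116/63)/(76/7)=-79/114
back: M3=-79/114
back: M2=116/63−8/21·-79/114=40/19
back: M1=-1/2−1/8·40/19=-29/38
M: M0=0, M1=-29/38, M2=40/19, M3=-79/114, M4=0
seg 0: a=0, c=M0/2=0, d=(M1−M0)/(6·3)=-29/684, b=Δ0−h0·(2M0+M1)/6=11/228
seg 1: a=-1, c=M1/2=-29/76, d=(M2−M1)/(6·1)=109/228, b=Δ1−h1·(2M1+M2)/6=-125/114
seg 2: a=-2, c=M2/2=20/19, d=(M3−M2)/(6·3)=-319/2052, b=Δ2−h2·(2M2+M3)/6=-97/228
seg 3: a=2, c=M3/2=-79/228, d=(M4−M3)/(6·3)=79/2052, b=Δ3−h3·(2M3+M4)/6=193/114
t_q=15/4 → seg 1, τ=3/4; S=-1+-125/114·τ+-29/76·τ²+109/228·τ³=-8927/4864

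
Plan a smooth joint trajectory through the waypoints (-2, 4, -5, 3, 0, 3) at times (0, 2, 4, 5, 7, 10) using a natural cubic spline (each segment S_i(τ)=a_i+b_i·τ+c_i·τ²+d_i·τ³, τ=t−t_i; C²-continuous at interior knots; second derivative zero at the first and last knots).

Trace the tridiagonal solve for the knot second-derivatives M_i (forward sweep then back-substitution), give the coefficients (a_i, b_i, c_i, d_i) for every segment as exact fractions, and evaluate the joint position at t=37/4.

Δ: Δ0=3, Δ1=-9/2, Δ2=8, Δ3=-3/2, Δ4=1
row 1: diag=8, rhs=-45; c'=1/4, d'=-45/8
row 2: denom=6−2·1/4=11/2; d'=(75−2·-45/8)/(11/2)=345/22
row 3: denom=6−1·2/11=64/11; d'=(-57−1·345/22)/(64/11)=-1599/128
row 4: denom=10−2·11/32=149/16; d'=(15−2·-1599/128)/(149/16)=2559/596
back: M4=2559/596
back: M3=-1599/128−11/32·2559/596=-8325/596
back: M2=345/22−2/11·-8325/596=2715/149
back: M1=-45/8−1/4·2715/149=-12135/1192
M: M0=0, M1=-12135/1192, M2=2715/149, M3=-8325/596, M4=2559/596, M5=0
seg 0: a=-2, c=M0/2=0, d=(M1−M0)/(6·2)=-4045/4768, b=Δ0−h0·(2M0+M1)/6=7621/1192
seg 1: a=4, c=M1/2=-12135/2384, d=(M2−M1)/(6·2)=11285/4768, b=Δ1−h1·(2M1+M2)/6=-2257/596
seg 2: a=-5, c=M2/2=2715/298, d=(M3−M2)/(6·1)=-6395/1192, b=Δ2−h2·(2M2+M3)/6=5071/1192
seg 3: a=3, c=M3/2=-8325/1192, d=(M4−M3)/(6·2)=907/596, b=Δ3−h3·(2M3+M4)/6=3803/596
seg 4: a=0, c=M4/2=2559/1192, d=(M5−M4)/(6·3)=-853/3576, b=Δ4−h4·(2M4+M5)/6=-1963/596
t_q=37/4 → seg 4, τ=9/4; S=0+-1963/596·τ+2559/1192·τ²+-853/3576·τ³=56493/76288

  seg 0: a=-2 b=7621/1192 c=0 d=-4045/4768
  seg 1: a=4 b=-2257/596 c=-12135/2384 d=11285/4768
  seg 2: a=-5 b=5071/1192 c=2715/298 d=-6395/1192
  seg 3: a=3 b=3803/596 c=-8325/1192 d=907/596
  seg 4: a=0 b=-1963/596 c=2559/1192 d=-853/3576
S(37/4) = 56493/76288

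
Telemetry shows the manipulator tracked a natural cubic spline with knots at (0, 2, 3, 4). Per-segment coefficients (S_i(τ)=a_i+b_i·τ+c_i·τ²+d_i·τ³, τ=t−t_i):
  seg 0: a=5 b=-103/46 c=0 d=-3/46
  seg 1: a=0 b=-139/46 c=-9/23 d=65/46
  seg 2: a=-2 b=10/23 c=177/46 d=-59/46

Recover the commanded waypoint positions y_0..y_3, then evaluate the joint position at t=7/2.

y_0 = S_0(0) = a_0 = 5
y_1 = S_1(0) = a_1 = 0
y_2 = S_2(0) = a_2 = -2
y_3 = S_2(1) = 1
t_q=7/2 is in segment 2 (τ=1/2); S_2(τ)=-361/368

y_0=5 y_1=0 y_2=-2 y_3=1
S(7/2) = -361/368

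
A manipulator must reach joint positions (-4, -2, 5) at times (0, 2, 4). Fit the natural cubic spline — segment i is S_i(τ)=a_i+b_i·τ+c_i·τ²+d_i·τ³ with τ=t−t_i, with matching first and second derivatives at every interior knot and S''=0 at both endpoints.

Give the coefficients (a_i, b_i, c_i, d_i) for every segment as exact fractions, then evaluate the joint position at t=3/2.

Δ: Δ0=1, Δ1=7/2
row 1: diag=8, rhs=15; c'=1/4, d'=15/8
back: M1=15/8
M: M0=0, M1=15/8, M2=0
seg 0: a=-4, c=M0/2=0, d=(M1−M0)/(6·2)=5/32, b=Δ0−h0·(2M0+M1)/6=3/8
seg 1: a=-2, c=M1/2=15/16, d=(M2−M1)/(6·2)=-5/32, b=Δ1−h1·(2M1+M2)/6=9/4
t_q=3/2 → seg 0, τ=3/2; S=-4+3/8·τ+0·τ²+5/32·τ³=-745/256

  seg 0: a=-4 b=3/8 c=0 d=5/32
  seg 1: a=-2 b=9/4 c=15/16 d=-5/32
S(3/2) = -745/256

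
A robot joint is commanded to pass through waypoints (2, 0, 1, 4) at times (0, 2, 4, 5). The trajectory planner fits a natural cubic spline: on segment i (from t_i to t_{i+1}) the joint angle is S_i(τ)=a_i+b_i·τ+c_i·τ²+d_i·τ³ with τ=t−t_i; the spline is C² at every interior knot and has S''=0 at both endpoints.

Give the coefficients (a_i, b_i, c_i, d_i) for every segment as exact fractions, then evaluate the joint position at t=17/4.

Δ: Δ0=-1, Δ1=1/2, Δ2=3
row 1: diag=8, rhs=9; c'=1/4, d'=9/8
row 2: denom=6−2·1/4=11/2; d'=(15−2·9/8)/(11/2)=51/22
back: M2=51/22
back: M1=9/8−1/4·51/22=6/11
M: M0=0, M1=6/11, M2=51/22, M3=0
seg 0: a=2, c=M0/2=0, d=(M1−M0)/(6·2)=1/22, b=Δ0−h0·(2M0+M1)/6=-13/11
seg 1: a=0, c=M1/2=3/11, d=(M2−M1)/(6·2)=13/88, b=Δ1−h1·(2M1+M2)/6=-7/11
seg 2: a=1, c=M2/2=51/44, d=(M3−M2)/(6·1)=-17/44, b=Δ2−h2·(2M2+M3)/6=49/22
t_q=17/4 → seg 2, τ=1/4; S=1+49/22·τ+51/44·τ²+-17/44·τ³=4571/2816

  seg 0: a=2 b=-13/11 c=0 d=1/22
  seg 1: a=0 b=-7/11 c=3/11 d=13/88
  seg 2: a=1 b=49/22 c=51/44 d=-17/44
S(17/4) = 4571/2816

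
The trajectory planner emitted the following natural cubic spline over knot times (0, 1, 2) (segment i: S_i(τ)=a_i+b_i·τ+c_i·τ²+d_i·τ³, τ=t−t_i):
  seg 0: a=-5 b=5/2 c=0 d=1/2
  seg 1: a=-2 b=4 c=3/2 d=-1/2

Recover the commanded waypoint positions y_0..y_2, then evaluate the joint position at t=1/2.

y_0=-5 y_1=-2 y_2=3
S(1/2) = -59/16

y_0 = S_0(0) = a_0 = -5
y_1 = S_1(0) = a_1 = -2
y_2 = S_1(1) = 3
t_q=1/2 is in segment 0 (τ=1/2); S_0(τ)=-59/16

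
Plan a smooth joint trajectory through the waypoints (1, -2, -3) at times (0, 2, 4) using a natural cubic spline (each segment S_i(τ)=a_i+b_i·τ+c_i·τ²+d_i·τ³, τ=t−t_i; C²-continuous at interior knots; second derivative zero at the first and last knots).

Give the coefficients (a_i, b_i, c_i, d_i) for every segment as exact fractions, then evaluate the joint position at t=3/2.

Δ: Δ0=-3/2, Δ1=-1/2
row 1: diag=8, rhs=6; c'=1/4, d'=3/4
back: M1=3/4
M: M0=0, M1=3/4, M2=0
seg 0: a=1, c=M0/2=0, d=(M1−M0)/(6·2)=1/16, b=Δ0−h0·(2M0+M1)/6=-7/4
seg 1: a=-2, c=M1/2=3/8, d=(M2−M1)/(6·2)=-1/16, b=Δ1−h1·(2M1+M2)/6=-1
t_q=3/2 → seg 0, τ=3/2; S=1+-7/4·τ+0·τ²+1/16·τ³=-181/128

  seg 0: a=1 b=-7/4 c=0 d=1/16
  seg 1: a=-2 b=-1 c=3/8 d=-1/16
S(3/2) = -181/128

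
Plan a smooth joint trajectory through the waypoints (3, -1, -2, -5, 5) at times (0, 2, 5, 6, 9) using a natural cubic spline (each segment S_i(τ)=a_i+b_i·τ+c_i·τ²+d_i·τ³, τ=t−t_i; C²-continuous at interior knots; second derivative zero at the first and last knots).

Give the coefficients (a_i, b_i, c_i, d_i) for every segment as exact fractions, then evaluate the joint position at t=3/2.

Δ: Δ0=-2, Δ1=-1/3, Δ2=-3, Δ3=10/3
row 1: diag=10, rhs=10; c'=3/10, d'=1
row 2: denom=8−3·3/10=71/10; d'=(-16−3·1)/(71/10)=-190/71
row 3: denom=8−1·10/71=558/71; d'=(38−1·-190/71)/(558/71)=1444/279
back: M3=1444/279
back: M2=-190/71−10/71·1444/279=-950/279
back: M1=1−3/10·-950/279=188/93
M: M0=0, M1=188/93, M2=-950/279, M3=1444/279, M4=0
seg 0: a=3, c=M0/2=0, d=(M1−M0)/(6·2)=47/279, b=Δ0−h0·(2M0+M1)/6=-746/279
seg 1: a=-1, c=M1/2=94/93, d=(M2−M1)/(6·3)=-757/2511, b=Δ1−h1·(2M1+M2)/6=-182/279
seg 2: a=-2, c=M2/2=-475/279, d=(M3−M2)/(6·1)=133/93, b=Δ2−h2·(2M2+M3)/6=-761/279
seg 3: a=-5, c=M3/2=722/279, d=(M4−M3)/(6·3)=-722/2511, b=Δ3−h3·(2M3+M4)/6=-514/279
t_q=3/2 → seg 0, τ=3/2; S=3+-746/279·τ+0·τ²+47/279·τ³=-329/744

  seg 0: a=3 b=-746/279 c=0 d=47/279
  seg 1: a=-1 b=-182/279 c=94/93 d=-757/2511
  seg 2: a=-2 b=-761/279 c=-475/279 d=133/93
  seg 3: a=-5 b=-514/279 c=722/279 d=-722/2511
S(3/2) = -329/744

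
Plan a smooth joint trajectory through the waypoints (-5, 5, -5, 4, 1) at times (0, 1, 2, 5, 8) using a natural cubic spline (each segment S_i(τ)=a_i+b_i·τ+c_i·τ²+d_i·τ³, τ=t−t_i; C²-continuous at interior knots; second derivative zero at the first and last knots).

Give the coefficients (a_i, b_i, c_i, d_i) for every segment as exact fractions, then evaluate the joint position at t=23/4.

Δ: Δ0=10, Δ1=-10, Δ2=3, Δ3=-1
row 1: diag=4, rhs=-120; c'=1/4, d'=-30
row 2: denom=8−1·1/4=31/4; d'=(78−1·-30)/(31/4)=432/31
row 3: denom=12−3·12/31=336/31; d'=(-24−3·432/31)/(336/31)=-85/14
back: M3=-85/14
back: M2=432/31−12/31·-85/14=114/7
back: M1=-30−1/4·114/7=-477/14
M: M0=0, M1=-477/14, M2=114/7, M3=-85/14, M4=0
seg 0: a=-5, c=M0/2=0, d=(M1−M0)/(6·1)=-159/28, b=Δ0−h0·(2M0+M1)/6=439/28
seg 1: a=5, c=M1/2=-477/28, d=(M2−M1)/(6·1)=235/28, b=Δ1−h1·(2M1+M2)/6=-19/14
seg 2: a=-5, c=M2/2=57/7, d=(M3−M2)/(6·3)=-313/252, b=Δ2−h2·(2M2+M3)/6=-41/4
seg 3: a=4, c=M3/2=-85/28, d=(M4−M3)/(6·3)=85/252, b=Δ3−h3·(2M3+M4)/6=71/14
t_q=23/4 → seg 3, τ=3/4; S=4+71/14·τ+-85/28·τ²+85/252·τ³=1597/256

  seg 0: a=-5 b=439/28 c=0 d=-159/28
  seg 1: a=5 b=-19/14 c=-477/28 d=235/28
  seg 2: a=-5 b=-41/4 c=57/7 d=-313/252
  seg 3: a=4 b=71/14 c=-85/28 d=85/252
S(23/4) = 1597/256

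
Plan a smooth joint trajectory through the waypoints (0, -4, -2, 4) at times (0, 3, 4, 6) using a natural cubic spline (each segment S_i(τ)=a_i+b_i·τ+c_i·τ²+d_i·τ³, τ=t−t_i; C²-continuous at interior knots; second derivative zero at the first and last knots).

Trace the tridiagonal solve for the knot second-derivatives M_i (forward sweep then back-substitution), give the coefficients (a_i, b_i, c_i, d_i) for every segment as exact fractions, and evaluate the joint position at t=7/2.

  seg 0: a=0 b=-359/141 c=0 d=19/141
  seg 1: a=-4 b=154/141 c=57/47 d=-43/141
  seg 2: a=-2 b=367/141 c=14/47 d=-7/141
S(7/2) = -1199/376

Δ: Δ0=-4/3, Δ1=2, Δ2=3
row 1: diag=8, rhs=20; c'=1/8, d'=5/2
row 2: denom=6−1·1/8=47/8; d'=(6−1·5/2)/(47/8)=28/47
back: M2=28/47
back: M1=5/2−1/8·28/47=114/47
M: M0=0, M1=114/47, M2=28/47, M3=0
seg 0: a=0, c=M0/2=0, d=(M1−M0)/(6·3)=19/141, b=Δ0−h0·(2M0+M1)/6=-359/141
seg 1: a=-4, c=M1/2=57/47, d=(M2−M1)/(6·1)=-43/141, b=Δ1−h1·(2M1+M2)/6=154/141
seg 2: a=-2, c=M2/2=14/47, d=(M3−M2)/(6·2)=-7/141, b=Δ2−h2·(2M2+M3)/6=367/141
t_q=7/2 → seg 1, τ=1/2; S=-4+154/141·τ+57/47·τ²+-43/141·τ³=-1199/376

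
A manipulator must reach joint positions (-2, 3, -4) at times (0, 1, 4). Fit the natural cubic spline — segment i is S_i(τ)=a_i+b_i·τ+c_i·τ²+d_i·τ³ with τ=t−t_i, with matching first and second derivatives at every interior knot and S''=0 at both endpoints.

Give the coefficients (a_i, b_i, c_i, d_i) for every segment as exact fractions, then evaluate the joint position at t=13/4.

  seg 0: a=-2 b=71/12 c=0 d=-11/12
  seg 1: a=3 b=19/6 c=-11/4 d=11/36
S(13/4) = -81/256

Δ: Δ0=5, Δ1=-7/3
row 1: diag=8, rhs=-44; c'=3/8, d'=-11/2
back: M1=-11/2
M: M0=0, M1=-11/2, M2=0
seg 0: a=-2, c=M0/2=0, d=(M1−M0)/(6·1)=-11/12, b=Δ0−h0·(2M0+M1)/6=71/12
seg 1: a=3, c=M1/2=-11/4, d=(M2−M1)/(6·3)=11/36, b=Δ1−h1·(2M1+M2)/6=19/6
t_q=13/4 → seg 1, τ=9/4; S=3+19/6·τ+-11/4·τ²+11/36·τ³=-81/256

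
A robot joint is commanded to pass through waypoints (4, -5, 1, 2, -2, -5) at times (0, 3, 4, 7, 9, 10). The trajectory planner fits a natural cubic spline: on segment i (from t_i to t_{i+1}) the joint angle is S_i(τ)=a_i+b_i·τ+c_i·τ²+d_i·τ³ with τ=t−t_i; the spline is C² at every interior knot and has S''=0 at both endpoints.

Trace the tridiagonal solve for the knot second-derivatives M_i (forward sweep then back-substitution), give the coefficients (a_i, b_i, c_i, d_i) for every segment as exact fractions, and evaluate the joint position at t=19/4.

  seg 0: a=4 b=-10385/1548 c=0 d=5741/13932
  seg 1: a=-5 b=3419/774 c=5741/1548 d=-1097/516
  seg 2: a=1 b=8447/1548 c=-1033/387 d=4465/13932
  seg 3: a=2 b=-1475/774 c=37/172 d=-203/1548
  seg 4: a=-2 b=-2027/774 c=-295/516 d=295/1548
S(19/4) = 41019/11008

Δ: Δ0=-3, Δ1=6, Δ2=1/3, Δ3=-2, Δ4=-3
row 1: diag=8, rhs=54; c'=1/8, d'=27/4
row 2: denom=8−1·1/8=63/8; d'=(-34−1·27/4)/(63/8)=-326/63
row 3: denom=10−3·8/21=62/7; d'=(-14−3·-326/63)/(62/7)=16/93
row 4: denom=6−2·7/31=172/31; d'=(-6−2·16/93)/(172/31)=-295/258
back: M4=-295/258
back: M3=16/93−7/31·-295/258=37/86
back: M2=-326/63−8/21·37/86=-2066/387
back: M1=27/4−1/8·-2066/387=5741/774
M: M0=0, M1=5741/774, M2=-2066/387, M3=37/86, M4=-295/258, M5=0
seg 0: a=4, c=M0/2=0, d=(M1−M0)/(6·3)=5741/13932, b=Δ0−h0·(2M0+M1)/6=-10385/1548
seg 1: a=-5, c=M1/2=5741/1548, d=(M2−M1)/(6·1)=-1097/516, b=Δ1−h1·(2M1+M2)/6=3419/774
seg 2: a=1, c=M2/2=-1033/387, d=(M3−M2)/(6·3)=4465/13932, b=Δ2−h2·(2M2+M3)/6=8447/1548
seg 3: a=2, c=M3/2=37/172, d=(M4−M3)/(6·2)=-203/1548, b=Δ3−h3·(2M3+M4)/6=-1475/774
seg 4: a=-2, c=M4/2=-295/516, d=(M5−M4)/(6·1)=295/1548, b=Δ4−h4·(2M4+M5)/6=-2027/774
t_q=19/4 → seg 2, τ=3/4; S=1+8447/1548·τ+-1033/387·τ²+4465/13932·τ³=41019/11008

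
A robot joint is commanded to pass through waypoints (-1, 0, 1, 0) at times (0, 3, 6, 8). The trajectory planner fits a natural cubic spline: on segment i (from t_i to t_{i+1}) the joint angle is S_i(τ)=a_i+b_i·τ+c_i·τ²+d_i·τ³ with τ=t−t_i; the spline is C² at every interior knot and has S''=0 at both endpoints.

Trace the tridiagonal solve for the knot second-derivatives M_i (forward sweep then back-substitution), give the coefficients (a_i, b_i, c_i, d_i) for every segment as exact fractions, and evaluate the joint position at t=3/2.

Δ: Δ0=1/3, Δ1=1/3, Δ2=-1/2
row 1: diag=12, rhs=0; c'=1/4, d'=0
row 2: denom=10−3·1/4=37/4; d'=(-5−3·0)/(37/4)=-20/37
back: M2=-20/37
back: M1=0−1/4·-20/37=5/37
M: M0=0, M1=5/37, M2=-20/37, M3=0
seg 0: a=-1, c=M0/2=0, d=(M1−M0)/(6·3)=5/666, b=Δ0−h0·(2M0+M1)/6=59/222
seg 1: a=0, c=M1/2=5/74, d=(M2−M1)/(6·3)=-25/666, b=Δ1−h1·(2M1+M2)/6=52/111
seg 2: a=1, c=M2/2=-10/37, d=(M3−M2)/(6·2)=5/111, b=Δ2−h2·(2M2+M3)/6=-31/222
t_q=3/2 → seg 0, τ=3/2; S=-1+59/222·τ+0·τ²+5/666·τ³=-341/592

  seg 0: a=-1 b=59/222 c=0 d=5/666
  seg 1: a=0 b=52/111 c=5/74 d=-25/666
  seg 2: a=1 b=-31/222 c=-10/37 d=5/111
S(3/2) = -341/592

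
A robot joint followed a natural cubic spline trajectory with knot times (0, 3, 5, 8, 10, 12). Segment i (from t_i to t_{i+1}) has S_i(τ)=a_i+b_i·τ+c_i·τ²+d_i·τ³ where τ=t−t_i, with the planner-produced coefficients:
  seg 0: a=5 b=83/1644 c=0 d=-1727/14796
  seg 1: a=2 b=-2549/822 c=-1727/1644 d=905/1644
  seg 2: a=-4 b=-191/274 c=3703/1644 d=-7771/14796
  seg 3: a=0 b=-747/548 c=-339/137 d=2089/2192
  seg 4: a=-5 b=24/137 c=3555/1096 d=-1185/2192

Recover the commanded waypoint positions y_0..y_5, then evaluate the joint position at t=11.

y_0=5 y_1=2 y_2=-4 y_3=0 y_4=-5 y_5=4
S(11) = -4651/2192

y_0 = S_0(0) = a_0 = 5
y_1 = S_1(0) = a_1 = 2
y_2 = S_2(0) = a_2 = -4
y_3 = S_3(0) = a_3 = 0
y_4 = S_4(0) = a_4 = -5
y_5 = S_4(2) = 4
t_q=11 is in segment 4 (τ=1); S_4(τ)=-4651/2192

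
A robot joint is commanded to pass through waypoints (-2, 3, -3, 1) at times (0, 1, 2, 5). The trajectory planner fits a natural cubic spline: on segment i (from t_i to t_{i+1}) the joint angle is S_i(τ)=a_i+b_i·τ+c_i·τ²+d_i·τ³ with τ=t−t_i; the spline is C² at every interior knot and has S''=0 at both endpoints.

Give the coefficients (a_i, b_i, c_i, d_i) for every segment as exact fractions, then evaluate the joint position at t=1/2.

Δ: Δ0=5, Δ1=-6, Δ2=4/3
row 1: diag=4, rhs=-66; c'=1/4, d'=-33/2
row 2: denom=8−1·1/4=31/4; d'=(44−1·-33/2)/(31/4)=242/31
back: M2=242/31
back: M1=-33/2−1/4·242/31=-572/31
M: M0=0, M1=-572/31, M2=242/31, M3=0
seg 0: a=-2, c=M0/2=0, d=(M1−M0)/(6·1)=-286/93, b=Δ0−h0·(2M0+M1)/6=751/93
seg 1: a=3, c=M1/2=-286/31, d=(M2−M1)/(6·1)=407/93, b=Δ1−h1·(2M1+M2)/6=-107/93
seg 2: a=-3, c=M2/2=121/31, d=(M3−M2)/(6·3)=-121/279, b=Δ2−h2·(2M2+M3)/6=-602/93
t_q=1/2 → seg 0, τ=1/2; S=-2+751/93·τ+0·τ²+-286/93·τ³=205/124

  seg 0: a=-2 b=751/93 c=0 d=-286/93
  seg 1: a=3 b=-107/93 c=-286/31 d=407/93
  seg 2: a=-3 b=-602/93 c=121/31 d=-121/279
S(1/2) = 205/124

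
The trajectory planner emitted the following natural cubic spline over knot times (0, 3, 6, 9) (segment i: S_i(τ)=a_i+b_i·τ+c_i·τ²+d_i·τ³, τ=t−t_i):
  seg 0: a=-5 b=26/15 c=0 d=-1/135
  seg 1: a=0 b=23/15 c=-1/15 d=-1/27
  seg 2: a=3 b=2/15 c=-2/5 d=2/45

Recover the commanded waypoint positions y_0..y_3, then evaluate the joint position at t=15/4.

y_0=-5 y_1=0 y_2=3 y_3=1
S(15/4) = 351/320

y_0 = S_0(0) = a_0 = -5
y_1 = S_1(0) = a_1 = 0
y_2 = S_2(0) = a_2 = 3
y_3 = S_2(3) = 1
t_q=15/4 is in segment 1 (τ=3/4); S_1(τ)=351/320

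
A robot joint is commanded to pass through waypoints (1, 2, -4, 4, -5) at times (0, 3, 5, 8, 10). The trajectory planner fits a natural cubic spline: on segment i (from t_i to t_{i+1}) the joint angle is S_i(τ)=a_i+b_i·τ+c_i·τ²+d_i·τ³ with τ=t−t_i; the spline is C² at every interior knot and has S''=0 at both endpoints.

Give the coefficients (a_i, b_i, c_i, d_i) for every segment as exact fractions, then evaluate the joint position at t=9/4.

  seg 0: a=1 b=1669/870 c=0 d=-1379/7830
  seg 1: a=2 b=-1234/435 c=-1379/870 d=109/145
  seg 2: a=-4 b=-68/435 c=509/174 d=-5179/7830
  seg 3: a=4 b=-403/870 c=-439/145 d=439/870
S(9/4) = 61439/18560

Δ: Δ0=1/3, Δ1=-3, Δ2=8/3, Δ3=-9/2
row 1: diag=10, rhs=-20; c'=1/5, d'=-2
row 2: denom=10−2·1/5=48/5; d'=(34−2·-2)/(48/5)=95/24
row 3: denom=10−3·5/16=145/16; d'=(-43−3·95/24)/(145/16)=-878/145
back: M3=-878/145
back: M2=95/24−5/16·-878/145=509/87
back: M1=-2−1/5·509/87=-1379/435
M: M0=0, M1=-1379/435, M2=509/87, M3=-878/145, M4=0
seg 0: a=1, c=M0/2=0, d=(M1−M0)/(6·3)=-1379/7830, b=Δ0−h0·(2M0+M1)/6=1669/870
seg 1: a=2, c=M1/2=-1379/870, d=(M2−M1)/(6·2)=109/145, b=Δ1−h1·(2M1+M2)/6=-1234/435
seg 2: a=-4, c=M2/2=509/174, d=(M3−M2)/(6·3)=-5179/7830, b=Δ2−h2·(2M2+M3)/6=-68/435
seg 3: a=4, c=M3/2=-439/145, d=(M4−M3)/(6·2)=439/870, b=Δ3−h3·(2M3+M4)/6=-403/870
t_q=9/4 → seg 0, τ=9/4; S=1+1669/870·τ+0·τ²+-1379/7830·τ³=61439/18560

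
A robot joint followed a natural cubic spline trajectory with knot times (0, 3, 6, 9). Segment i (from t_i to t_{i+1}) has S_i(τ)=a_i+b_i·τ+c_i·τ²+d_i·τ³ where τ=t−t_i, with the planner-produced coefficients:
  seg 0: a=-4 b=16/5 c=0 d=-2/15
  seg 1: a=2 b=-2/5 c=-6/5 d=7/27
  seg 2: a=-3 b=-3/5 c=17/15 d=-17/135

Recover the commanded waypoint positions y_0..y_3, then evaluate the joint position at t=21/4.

y_0=-4 y_1=2 y_2=-3 y_3=2
S(21/4) = -647/320

y_0 = S_0(0) = a_0 = -4
y_1 = S_1(0) = a_1 = 2
y_2 = S_2(0) = a_2 = -3
y_3 = S_2(3) = 2
t_q=21/4 is in segment 1 (τ=9/4); S_1(τ)=-647/320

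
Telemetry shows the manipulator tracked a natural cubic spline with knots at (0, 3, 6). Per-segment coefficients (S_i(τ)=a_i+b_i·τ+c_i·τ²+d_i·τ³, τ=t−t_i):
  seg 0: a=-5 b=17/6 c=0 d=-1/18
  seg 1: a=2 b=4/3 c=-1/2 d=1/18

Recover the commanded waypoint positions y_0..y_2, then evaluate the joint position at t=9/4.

y_0=-5 y_1=2 y_2=3
S(9/4) = 95/128

y_0 = S_0(0) = a_0 = -5
y_1 = S_1(0) = a_1 = 2
y_2 = S_1(3) = 3
t_q=9/4 is in segment 0 (τ=9/4); S_0(τ)=95/128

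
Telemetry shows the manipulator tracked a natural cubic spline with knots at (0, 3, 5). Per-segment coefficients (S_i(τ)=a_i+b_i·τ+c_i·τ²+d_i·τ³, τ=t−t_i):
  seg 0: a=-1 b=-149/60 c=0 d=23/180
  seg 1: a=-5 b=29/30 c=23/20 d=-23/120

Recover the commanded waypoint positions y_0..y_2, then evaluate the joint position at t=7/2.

y_0=-1 y_1=-5 y_2=0
S(7/2) = -1361/320

y_0 = S_0(0) = a_0 = -1
y_1 = S_1(0) = a_1 = -5
y_2 = S_1(2) = 0
t_q=7/2 is in segment 1 (τ=1/2); S_1(τ)=-1361/320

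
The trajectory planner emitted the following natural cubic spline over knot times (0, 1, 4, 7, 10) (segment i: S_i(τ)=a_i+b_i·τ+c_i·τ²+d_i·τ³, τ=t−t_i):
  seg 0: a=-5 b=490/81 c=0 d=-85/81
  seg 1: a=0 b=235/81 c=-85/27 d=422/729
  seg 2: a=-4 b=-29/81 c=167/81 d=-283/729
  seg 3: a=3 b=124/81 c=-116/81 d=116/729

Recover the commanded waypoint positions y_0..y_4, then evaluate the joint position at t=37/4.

y_0=-5 y_1=0 y_2=-4 y_3=3 y_4=-1
S(37/4) = 145/144

y_0 = S_0(0) = a_0 = -5
y_1 = S_1(0) = a_1 = 0
y_2 = S_2(0) = a_2 = -4
y_3 = S_3(0) = a_3 = 3
y_4 = S_3(3) = -1
t_q=37/4 is in segment 3 (τ=9/4); S_3(τ)=145/144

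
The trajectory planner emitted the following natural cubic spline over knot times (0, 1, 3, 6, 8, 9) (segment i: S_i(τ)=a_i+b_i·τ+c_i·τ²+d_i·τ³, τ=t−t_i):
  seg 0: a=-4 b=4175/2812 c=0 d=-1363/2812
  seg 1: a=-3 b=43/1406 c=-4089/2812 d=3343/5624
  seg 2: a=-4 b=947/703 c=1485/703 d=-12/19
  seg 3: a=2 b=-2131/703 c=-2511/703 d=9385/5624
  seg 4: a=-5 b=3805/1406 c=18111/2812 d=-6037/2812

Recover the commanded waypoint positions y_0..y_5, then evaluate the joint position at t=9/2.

y_0 = S_0(0) = a_0 = -4
y_1 = S_1(0) = a_1 = -3
y_2 = S_2(0) = a_2 = -4
y_3 = S_3(0) = a_3 = 2
y_4 = S_4(0) = a_4 = -5
y_5 = S_4(1) = 2
t_q=9/2 is in segment 2 (τ=3/2); S_2(τ)=95/148

y_0=-4 y_1=-3 y_2=-4 y_3=2 y_4=-5 y_5=2
S(9/2) = 95/148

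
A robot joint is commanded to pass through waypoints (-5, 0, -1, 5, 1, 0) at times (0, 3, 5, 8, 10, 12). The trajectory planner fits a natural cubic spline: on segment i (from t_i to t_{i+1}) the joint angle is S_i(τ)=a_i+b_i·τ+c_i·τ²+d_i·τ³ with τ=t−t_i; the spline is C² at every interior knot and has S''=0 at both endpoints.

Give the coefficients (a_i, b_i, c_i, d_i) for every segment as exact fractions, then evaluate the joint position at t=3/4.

  seg 0: a=-5 b=2867/1096 c=0 d=-3121/29592
  seg 1: a=0 b=-127/548 c=-3121/3288 d=335/822
  seg 2: a=-1 b=1417/1644 c=4919/3288 d=-11015/29592
  seg 3: a=5 b=-697/3288 c=-254/137 d=6313/13152
  seg 4: a=1 b=-3071/1644 c=2249/2192 d=-2249/13152
S(3/4) = -216225/70144

Δ: Δ0=5/3, Δ1=-1/2, Δ2=2, Δ3=-2, Δ4=-1/2
row 1: diag=10, rhs=-13; c'=1/5, d'=-13/10
row 2: denom=10−2·1/5=48/5; d'=(15−2·-13/10)/(48/5)=11/6
row 3: denom=10−3·5/16=145/16; d'=(-24−3·11/6)/(145/16)=-472/145
row 4: denom=8−2·32/145=1096/145; d'=(9−2·-472/145)/(1096/145)=2249/1096
back: M4=2249/1096
back: M3=-472/145−32/145·2249/1096=-508/137
back: M2=11/6−5/16·-508/137=4919/1644
back: M1=-13/10−1/5·4919/1644=-3121/1644
M: M0=0, M1=-3121/1644, M2=4919/1644, M3=-508/137, M4=2249/1096, M5=0
seg 0: a=-5, c=M0/2=0, d=(M1−M0)/(6·3)=-3121/29592, b=Δ0−h0·(2M0+M1)/6=2867/1096
seg 1: a=0, c=M1/2=-3121/3288, d=(M2−M1)/(6·2)=335/822, b=Δ1−h1·(2M1+M2)/6=-127/548
seg 2: a=-1, c=M2/2=4919/3288, d=(M3−M2)/(6·3)=-11015/29592, b=Δ2−h2·(2M2+M3)/6=1417/1644
seg 3: a=5, c=M3/2=-254/137, d=(M4−M3)/(6·2)=6313/13152, b=Δ3−h3·(2M3+M4)/6=-697/3288
seg 4: a=1, c=M4/2=2249/2192, d=(M5−M4)/(6·2)=-2249/13152, b=Δ4−h4·(2M4+M5)/6=-3071/1644
t_q=3/4 → seg 0, τ=3/4; S=-5+2867/1096·τ+0·τ²+-3121/29592·τ³=-216225/70144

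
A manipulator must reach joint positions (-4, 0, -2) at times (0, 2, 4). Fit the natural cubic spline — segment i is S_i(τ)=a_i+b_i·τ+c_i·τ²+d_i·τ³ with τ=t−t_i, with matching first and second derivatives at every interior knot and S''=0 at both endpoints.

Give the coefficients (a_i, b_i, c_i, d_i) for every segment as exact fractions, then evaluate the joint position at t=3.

Δ: Δ0=2, Δ1=-1
row 1: diag=8, rhs=-18; c'=1/4, d'=-9/4
back: M1=-9/4
M: M0=0, M1=-9/4, M2=0
seg 0: a=-4, c=M0/2=0, d=(M1−M0)/(6·2)=-3/16, b=Δ0−h0·(2M0+M1)/6=11/4
seg 1: a=0, c=M1/2=-9/8, d=(M2−M1)/(6·2)=3/16, b=Δ1−h1·(2M1+M2)/6=1/2
t_q=3 → seg 1, τ=1; S=0+1/2·τ+-9/8·τ²+3/16·τ³=-7/16

  seg 0: a=-4 b=11/4 c=0 d=-3/16
  seg 1: a=0 b=1/2 c=-9/8 d=3/16
S(3) = -7/16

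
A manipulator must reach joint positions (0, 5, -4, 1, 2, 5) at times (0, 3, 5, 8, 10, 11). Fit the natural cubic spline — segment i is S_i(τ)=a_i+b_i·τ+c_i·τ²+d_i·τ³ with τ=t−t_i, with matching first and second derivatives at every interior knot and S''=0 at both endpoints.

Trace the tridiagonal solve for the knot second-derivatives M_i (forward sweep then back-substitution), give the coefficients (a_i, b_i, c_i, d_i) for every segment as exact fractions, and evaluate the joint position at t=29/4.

Δ: Δ0=5/3, Δ1=-9/2, Δ2=5/3, Δ3=1/2, Δ4=3
row 1: diag=10, rhs=-37; c'=1/5, d'=-37/10
row 2: denom=10−2·1/5=48/5; d'=(37−2·-37/10)/(48/5)=37/8
row 3: denom=10−3·5/16=145/16; d'=(-7−3·37/8)/(145/16)=-334/145
row 4: denom=6−2·32/145=806/145; d'=(15−2·-334/145)/(806/145)=2843/806
back: M4=2843/806
back: M3=-334/145−32/145·2843/806=-1242/403
back: M2=37/8−5/16·-1242/403=2252/403
back: M1=-37/10−1/5·2252/403=-3883/806
M: M0=0, M1=-3883/806, M2=2252/403, M3=-1242/403, M4=2843/806, M5=0
seg 0: a=0, c=M0/2=0, d=(M1−M0)/(6·3)=-3883/14508, b=Δ0−h0·(2M0+M1)/6=19709/4836
seg 1: a=5, c=M1/2=-3883/1612, d=(M2−M1)/(6·2)=8387/9672, b=Δ1−h1·(2M1+M2)/6=-7619/2418
seg 2: a=-4, c=M2/2=1126/403, d=(M3−M2)/(6·3)=-1747/3627, b=Δ2−h2·(2M2+M3)/6=-2878/1209
seg 3: a=1, c=M3/2=-621/403, d=(M4−M3)/(6·2)=5327/9672, b=Δ3−h3·(2M3+M4)/6=1667/1209
seg 4: a=2, c=M4/2=2843/1612, d=(M5−M4)/(6·1)=-2843/4836, b=Δ4−h4·(2M4+M5)/6=4411/2418
t_q=29/4 → seg 2, τ=9/4; S=-4+-2878/1209·τ+1126/403·τ²+-1747/3627·τ³=-17995/25792

  seg 0: a=0 b=19709/4836 c=0 d=-3883/14508
  seg 1: a=5 b=-7619/2418 c=-3883/1612 d=8387/9672
  seg 2: a=-4 b=-2878/1209 c=1126/403 d=-1747/3627
  seg 3: a=1 b=1667/1209 c=-621/403 d=5327/9672
  seg 4: a=2 b=4411/2418 c=2843/1612 d=-2843/4836
S(29/4) = -17995/25792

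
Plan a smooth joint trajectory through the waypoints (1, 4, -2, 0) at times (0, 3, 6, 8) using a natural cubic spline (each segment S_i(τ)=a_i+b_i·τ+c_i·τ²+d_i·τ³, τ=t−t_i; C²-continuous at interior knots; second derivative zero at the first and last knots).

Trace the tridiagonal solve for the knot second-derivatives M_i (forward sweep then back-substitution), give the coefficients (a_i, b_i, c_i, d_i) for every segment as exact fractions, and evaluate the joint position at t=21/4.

  seg 0: a=1 b=76/37 c=0 d=-13/111
  seg 1: a=4 b=-41/37 c=-39/37 d=28/111
  seg 2: a=-2 b=-23/37 c=45/37 d=-15/74
S(21/4) = -283/296

Δ: Δ0=1, Δ1=-2, Δ2=1
row 1: diag=12, rhs=-18; c'=1/4, d'=-3/2
row 2: denom=10−3·1/4=37/4; d'=(18−3·-3/2)/(37/4)=90/37
back: M2=90/37
back: M1=-3/2−1/4·90/37=-78/37
M: M0=0, M1=-78/37, M2=90/37, M3=0
seg 0: a=1, c=M0/2=0, d=(M1−M0)/(6·3)=-13/111, b=Δ0−h0·(2M0+M1)/6=76/37
seg 1: a=4, c=M1/2=-39/37, d=(M2−M1)/(6·3)=28/111, b=Δ1−h1·(2M1+M2)/6=-41/37
seg 2: a=-2, c=M2/2=45/37, d=(M3−M2)/(6·2)=-15/74, b=Δ2−h2·(2M2+M3)/6=-23/37
t_q=21/4 → seg 1, τ=9/4; S=4+-41/37·τ+-39/37·τ²+28/111·τ³=-283/296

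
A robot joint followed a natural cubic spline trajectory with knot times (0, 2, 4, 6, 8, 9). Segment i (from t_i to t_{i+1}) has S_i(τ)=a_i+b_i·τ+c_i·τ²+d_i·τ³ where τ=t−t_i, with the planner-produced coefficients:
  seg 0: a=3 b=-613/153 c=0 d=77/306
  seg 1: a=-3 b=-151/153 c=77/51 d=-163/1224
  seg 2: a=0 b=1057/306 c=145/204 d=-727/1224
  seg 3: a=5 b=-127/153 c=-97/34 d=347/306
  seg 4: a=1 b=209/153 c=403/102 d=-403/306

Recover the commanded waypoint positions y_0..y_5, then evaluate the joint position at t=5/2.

y_0 = S_0(0) = a_0 = 3
y_1 = S_1(0) = a_1 = -3
y_2 = S_2(0) = a_2 = 0
y_3 = S_3(0) = a_3 = 5
y_4 = S_4(0) = a_4 = 1
y_5 = S_4(1) = 5
t_q=5/2 is in segment 1 (τ=1/2); S_1(τ)=-10225/3264

y_0=3 y_1=-3 y_2=0 y_3=5 y_4=1 y_5=5
S(5/2) = -10225/3264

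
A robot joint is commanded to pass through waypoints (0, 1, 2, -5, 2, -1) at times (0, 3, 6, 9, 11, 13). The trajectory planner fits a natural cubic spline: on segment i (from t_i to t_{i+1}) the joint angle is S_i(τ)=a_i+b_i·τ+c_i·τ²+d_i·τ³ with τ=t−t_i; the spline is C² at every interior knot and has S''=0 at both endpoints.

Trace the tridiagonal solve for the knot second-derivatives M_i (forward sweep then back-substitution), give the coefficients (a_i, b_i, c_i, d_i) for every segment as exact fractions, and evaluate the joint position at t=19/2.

Δ: Δ0=1/3, Δ1=1/3, Δ2=-7/3, Δ3=7/2, Δ4=-3/2
row 1: diag=12, rhs=0; c'=1/4, d'=0
row 2: denom=12−3·1/4=45/4; d'=(-16−3·0)/(45/4)=-64/45
row 3: denom=10−3·4/15=46/5; d'=(35−3·-64/45)/(46/5)=589/138
row 4: denom=8−2·5/23=174/23; d'=(-30−2·589/138)/(174/23)=-2659/522
back: M4=-2659/522
back: M3=589/138−5/23·-2659/522=1403/261
back: M2=-64/45−4/15·1403/261=-2236/783
back: M1=0−1/4·-2236/783=559/783
M: M0=0, M1=559/783, M2=-2236/783, M3=1403/261, M4=-2659/522, M5=0
seg 0: a=0, c=M0/2=0, d=(M1−M0)/(6·3)=559/14094, b=Δ0−h0·(2M0+M1)/6=-37/1566
seg 1: a=1, c=M1/2=559/1566, d=(M2−M1)/(6·3)=-2795/14094, b=Δ1−h1·(2M1+M2)/6=820/783
seg 2: a=2, c=M2/2=-1118/783, d=(M3−M2)/(6·3)=6445/14094, b=Δ2−h2·(2M2+M3)/6=-3391/1566
seg 3: a=-5, c=M3/2=1403/522, d=(M4−M3)/(6·2)=-5465/6264, b=Δ3−h3·(2M3+M4)/6=1264/783
seg 4: a=2, c=M4/2=-2659/1044, d=(M5−M4)/(6·2)=2659/6264, b=Δ4−h4·(2M4+M5)/6=2969/1566
t_q=19/2 → seg 3, τ=1/2; S=-5+1264/783·τ+1403/522·τ²+-5465/6264·τ³=-60635/16704

  seg 0: a=0 b=-37/1566 c=0 d=559/14094
  seg 1: a=1 b=820/783 c=559/1566 d=-2795/14094
  seg 2: a=2 b=-3391/1566 c=-1118/783 d=6445/14094
  seg 3: a=-5 b=1264/783 c=1403/522 d=-5465/6264
  seg 4: a=2 b=2969/1566 c=-2659/1044 d=2659/6264
S(19/2) = -60635/16704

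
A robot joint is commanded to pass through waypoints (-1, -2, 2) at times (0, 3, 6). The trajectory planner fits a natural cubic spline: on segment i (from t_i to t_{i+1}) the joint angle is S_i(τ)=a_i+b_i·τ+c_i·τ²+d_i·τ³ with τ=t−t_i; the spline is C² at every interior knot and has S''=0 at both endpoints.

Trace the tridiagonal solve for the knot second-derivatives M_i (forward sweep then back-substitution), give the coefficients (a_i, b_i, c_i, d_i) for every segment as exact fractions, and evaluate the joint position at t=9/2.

  seg 0: a=-1 b=-3/4 c=0 d=5/108
  seg 1: a=-2 b=1/2 c=5/12 d=-5/108
S(9/2) = -15/32

Δ: Δ0=-1/3, Δ1=4/3
row 1: diag=12, rhs=10; c'=1/4, d'=5/6
back: M1=5/6
M: M0=0, M1=5/6, M2=0
seg 0: a=-1, c=M0/2=0, d=(M1−M0)/(6·3)=5/108, b=Δ0−h0·(2M0+M1)/6=-3/4
seg 1: a=-2, c=M1/2=5/12, d=(M2−M1)/(6·3)=-5/108, b=Δ1−h1·(2M1+M2)/6=1/2
t_q=9/2 → seg 1, τ=3/2; S=-2+1/2·τ+5/12·τ²+-5/108·τ³=-15/32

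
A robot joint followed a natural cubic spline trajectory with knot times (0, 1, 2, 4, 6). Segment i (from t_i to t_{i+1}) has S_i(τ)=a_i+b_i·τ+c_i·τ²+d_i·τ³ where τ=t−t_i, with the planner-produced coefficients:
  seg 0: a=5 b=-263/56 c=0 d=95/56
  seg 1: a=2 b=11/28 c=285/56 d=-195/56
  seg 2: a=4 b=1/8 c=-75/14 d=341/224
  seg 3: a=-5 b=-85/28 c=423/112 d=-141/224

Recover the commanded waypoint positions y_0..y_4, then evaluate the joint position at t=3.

y_0=5 y_1=2 y_2=4 y_3=-5 y_4=-1
S(3) = 65/224

y_0 = S_0(0) = a_0 = 5
y_1 = S_1(0) = a_1 = 2
y_2 = S_2(0) = a_2 = 4
y_3 = S_3(0) = a_3 = -5
y_4 = S_3(2) = -1
t_q=3 is in segment 2 (τ=1); S_2(τ)=65/224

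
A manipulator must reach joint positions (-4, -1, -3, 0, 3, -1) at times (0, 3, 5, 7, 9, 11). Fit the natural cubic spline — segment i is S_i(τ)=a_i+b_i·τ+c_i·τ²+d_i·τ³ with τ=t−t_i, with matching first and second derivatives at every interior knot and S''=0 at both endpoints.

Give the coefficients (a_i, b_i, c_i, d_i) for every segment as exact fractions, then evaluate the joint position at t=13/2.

Δ: Δ0=1, Δ1=-1, Δ2=3/2, Δ3=3/2, Δ4=-2
row 1: diag=10, rhs=-12; c'=1/5, d'=-6/5
row 2: denom=8−2·1/5=38/5; d'=(15−2·-6/5)/(38/5)=87/38
row 3: denom=8−2·5/19=142/19; d'=(0−2·87/38)/(142/19)=-87/142
row 4: denom=8−2·19/71=530/71; d'=(-21−2·-87/142)/(530/71)=-702/265
back: M4=-702/265
back: M3=-87/142−19/71·-702/265=51/530
back: M2=87/38−5/19·51/530=120/53
back: M1=-6/5−1/5·120/53=-438/265
M: M0=0, M1=-438/265, M2=120/53, M3=51/530, M4=-702/265, M5=0
seg 0: a=-4, c=M0/2=0, d=(M1−M0)/(6·3)=-73/795, b=Δ0−h0·(2M0+M1)/6=484/265
seg 1: a=-1, c=M1/2=-219/265, d=(M2−M1)/(6·2)=173/530, b=Δ1−h1·(2M1+M2)/6=-173/265
seg 2: a=-3, c=M2/2=60/53, d=(M3−M2)/(6·2)=-383/2120, b=Δ2−h2·(2M2+M3)/6=-11/265
seg 3: a=0, c=M3/2=51/1060, d=(M4−M3)/(6·2)=-97/424, b=Δ3−h3·(2M3+M4)/6=1229/530
seg 4: a=3, c=M4/2=-351/265, d=(M5−M4)/(6·2)=117/530, b=Δ4−h4·(2M4+M5)/6=-62/265
t_q=13/2 → seg 2, τ=3/2; S=-3+-11/265·τ+60/53·τ²+-383/2120·τ³=-19077/16960

  seg 0: a=-4 b=484/265 c=0 d=-73/795
  seg 1: a=-1 b=-173/265 c=-219/265 d=173/530
  seg 2: a=-3 b=-11/265 c=60/53 d=-383/2120
  seg 3: a=0 b=1229/530 c=51/1060 d=-97/424
  seg 4: a=3 b=-62/265 c=-351/265 d=117/530
S(13/2) = -19077/16960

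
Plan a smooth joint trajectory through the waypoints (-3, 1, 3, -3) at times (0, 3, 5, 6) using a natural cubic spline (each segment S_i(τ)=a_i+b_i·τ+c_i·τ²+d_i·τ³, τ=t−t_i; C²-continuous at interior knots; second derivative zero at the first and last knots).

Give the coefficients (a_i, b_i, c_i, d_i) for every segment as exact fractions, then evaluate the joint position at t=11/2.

Δ: Δ0=4/3, Δ1=1, Δ2=-6
row 1: diag=10, rhs=-2; c'=1/5, d'=-1/5
row 2: denom=6−2·1/5=28/5; d'=(-42−2·-1/5)/(28/5)=-52/7
back: M2=-52/7
back: M1=-1/5−1/5·-52/7=9/7
M: M0=0, M1=9/7, M2=-52/7, M3=0
seg 0: a=-3, c=M0/2=0, d=(M1−M0)/(6·3)=1/14, b=Δ0−h0·(2M0+M1)/6=29/42
seg 1: a=1, c=M1/2=9/14, d=(M2−M1)/(6·2)=-61/84, b=Δ1−h1·(2M1+M2)/6=55/21
seg 2: a=3, c=M2/2=-26/7, d=(M3−M2)/(6·1)=26/21, b=Δ2−h2·(2M2+M3)/6=-74/21
t_q=11/2 → seg 2, τ=1/2; S=3+-74/21·τ+-26/7·τ²+26/21·τ³=13/28

  seg 0: a=-3 b=29/42 c=0 d=1/14
  seg 1: a=1 b=55/21 c=9/14 d=-61/84
  seg 2: a=3 b=-74/21 c=-26/7 d=26/21
S(11/2) = 13/28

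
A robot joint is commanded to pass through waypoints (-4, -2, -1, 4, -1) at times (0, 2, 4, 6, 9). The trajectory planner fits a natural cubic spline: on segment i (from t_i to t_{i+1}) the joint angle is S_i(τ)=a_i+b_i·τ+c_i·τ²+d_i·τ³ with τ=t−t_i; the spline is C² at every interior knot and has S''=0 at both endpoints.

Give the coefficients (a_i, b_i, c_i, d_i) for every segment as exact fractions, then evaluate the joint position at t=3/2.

  seg 0: a=-4 b=4/3 c=0 d=-1/12
  seg 1: a=-2 b=1/3 c=-1/2 d=7/24
  seg 2: a=-1 b=11/6 c=5/4 d=-11/24
  seg 3: a=4 b=4/3 c=-3/2 d=1/6
S(3/2) = -73/32

Δ: Δ0=1, Δ1=1/2, Δ2=5/2, Δ3=-5/3
row 1: diag=8, rhs=-3; c'=1/4, d'=-3/8
row 2: denom=8−2·1/4=15/2; d'=(12−2·-3/8)/(15/2)=17/10
row 3: denom=10−2·4/15=142/15; d'=(-25−2·17/10)/(142/15)=-3
back: M3=-3
back: M2=17/10−4/15·-3=5/2
back: M1=-3/8−1/4·5/2=-1
M: M0=0, M1=-1, M2=5/2, M3=-3, M4=0
seg 0: a=-4, c=M0/2=0, d=(M1−M0)/(6·2)=-1/12, b=Δ0−h0·(2M0+M1)/6=4/3
seg 1: a=-2, c=M1/2=-1/2, d=(M2−M1)/(6·2)=7/24, b=Δ1−h1·(2M1+M2)/6=1/3
seg 2: a=-1, c=M2/2=5/4, d=(M3−M2)/(6·2)=-11/24, b=Δ2−h2·(2M2+M3)/6=11/6
seg 3: a=4, c=M3/2=-3/2, d=(M4−M3)/(6·3)=1/6, b=Δ3−h3·(2M3+M4)/6=4/3
t_q=3/2 → seg 0, τ=3/2; S=-4+4/3·τ+0·τ²+-1/12·τ³=-73/32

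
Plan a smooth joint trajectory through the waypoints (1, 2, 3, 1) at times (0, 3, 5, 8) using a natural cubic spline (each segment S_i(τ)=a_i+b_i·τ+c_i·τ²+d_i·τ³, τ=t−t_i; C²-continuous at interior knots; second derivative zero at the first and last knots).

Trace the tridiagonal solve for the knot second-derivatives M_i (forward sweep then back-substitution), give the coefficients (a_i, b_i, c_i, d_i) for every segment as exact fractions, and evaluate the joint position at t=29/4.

  seg 0: a=1 b=5/24 c=0 d=1/72
  seg 1: a=2 b=7/12 c=1/8 d=-1/12
  seg 2: a=3 b=1/12 c=-3/8 d=1/24
S(29/4) = 903/512

Δ: Δ0=1/3, Δ1=1/2, Δ2=-2/3
row 1: diag=10, rhs=1; c'=1/5, d'=1/10
row 2: denom=10−2·1/5=48/5; d'=(-7−2·1/10)/(48/5)=-3/4
back: M2=-3/4
back: M1=1/10−1/5·-3/4=1/4
M: M0=0, M1=1/4, M2=-3/4, M3=0
seg 0: a=1, c=M0/2=0, d=(M1−M0)/(6·3)=1/72, b=Δ0−h0·(2M0+M1)/6=5/24
seg 1: a=2, c=M1/2=1/8, d=(M2−M1)/(6·2)=-1/12, b=Δ1−h1·(2M1+M2)/6=7/12
seg 2: a=3, c=M2/2=-3/8, d=(M3−M2)/(6·3)=1/24, b=Δ2−h2·(2M2+M3)/6=1/12
t_q=29/4 → seg 2, τ=9/4; S=3+1/12·τ+-3/8·τ²+1/24·τ³=903/512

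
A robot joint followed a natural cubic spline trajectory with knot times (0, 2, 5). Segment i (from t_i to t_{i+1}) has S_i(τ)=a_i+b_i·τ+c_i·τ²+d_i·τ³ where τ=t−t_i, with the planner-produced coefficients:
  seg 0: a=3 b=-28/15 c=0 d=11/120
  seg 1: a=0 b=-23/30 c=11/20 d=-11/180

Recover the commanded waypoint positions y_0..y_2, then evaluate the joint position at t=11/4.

y_0=3 y_1=0 y_2=1
S(11/4) = -373/1280

y_0 = S_0(0) = a_0 = 3
y_1 = S_1(0) = a_1 = 0
y_2 = S_1(3) = 1
t_q=11/4 is in segment 1 (τ=3/4); S_1(τ)=-373/1280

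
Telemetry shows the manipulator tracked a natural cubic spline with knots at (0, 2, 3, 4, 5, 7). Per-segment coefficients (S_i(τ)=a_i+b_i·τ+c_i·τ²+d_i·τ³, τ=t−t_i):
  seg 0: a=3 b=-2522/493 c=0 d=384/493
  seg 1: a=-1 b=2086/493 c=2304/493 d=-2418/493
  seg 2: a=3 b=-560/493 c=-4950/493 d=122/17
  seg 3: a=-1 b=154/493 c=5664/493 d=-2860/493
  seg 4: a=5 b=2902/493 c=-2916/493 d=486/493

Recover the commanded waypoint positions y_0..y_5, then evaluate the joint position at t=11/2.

y_0=3 y_1=-1 y_2=3 y_3=-1 y_4=5 y_5=1
S(11/2) = 12991/1972

y_0 = S_0(0) = a_0 = 3
y_1 = S_1(0) = a_1 = -1
y_2 = S_2(0) = a_2 = 3
y_3 = S_3(0) = a_3 = -1
y_4 = S_4(0) = a_4 = 5
y_5 = S_4(2) = 1
t_q=11/2 is in segment 4 (τ=1/2); S_4(τ)=12991/1972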